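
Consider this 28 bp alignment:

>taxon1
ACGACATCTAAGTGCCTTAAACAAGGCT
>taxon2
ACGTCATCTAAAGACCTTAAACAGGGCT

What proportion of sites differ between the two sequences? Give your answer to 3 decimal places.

0.179

The sequences differ at 5 of 28 positions (sites 4, 12, 13, 14, 24).
p = 5/28 = 0.178571… ≈ 0.179 (to 3 d.p.).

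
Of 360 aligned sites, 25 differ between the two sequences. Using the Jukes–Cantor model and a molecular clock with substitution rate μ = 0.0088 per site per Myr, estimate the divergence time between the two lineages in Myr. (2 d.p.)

p = 25/360 ≈ 0.069444.
d = −(3/4) ln(1 − 4p/3) = −0.75 ln(1 − 0.092592) = −0.75 ln(0.907408)
  = −0.75 × (-0.097163) = 0.072872 substitutions/site.
Under a molecular clock d = 2μt, so t = d/(2μ) = 0.072872 / (2 × 0.0088) = 4.14 Myr.

4.14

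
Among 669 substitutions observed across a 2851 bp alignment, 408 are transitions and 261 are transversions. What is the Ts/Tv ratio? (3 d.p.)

1.563

R = 408/261 = 1.563218… ≈ 1.563 (to 3 d.p.).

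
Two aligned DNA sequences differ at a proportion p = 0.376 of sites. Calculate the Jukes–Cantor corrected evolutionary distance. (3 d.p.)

0.522

d = −(3/4) ln(1 − 4p/3) = −0.75 ln(1 − 0.501333) = −0.75 ln(0.498667)
  = −0.75 × (-0.695817) = 0.521863 substitutions/site.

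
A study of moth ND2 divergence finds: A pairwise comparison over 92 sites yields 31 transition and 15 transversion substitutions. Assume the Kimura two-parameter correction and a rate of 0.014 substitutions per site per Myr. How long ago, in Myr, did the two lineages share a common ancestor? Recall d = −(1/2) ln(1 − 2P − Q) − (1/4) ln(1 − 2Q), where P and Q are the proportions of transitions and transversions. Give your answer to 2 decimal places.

P = 31/92 ≈ 0.336957 and Q = 15/92 ≈ 0.163043.
Under the Kimura two-parameter model, d = −½ ln(1 − 2P − Q) − ¼ ln(1 − 2Q).
1 − 2P − Q = 0.163043, giving −½ ln(0.163043) = 0.906871.
1 − 2Q = 0.673914, giving −¼ ln(0.673914) = 0.098663.
d = 0.906871 + 0.098663 = 1.005534.
Under a molecular clock d = 2μt, so t = d/(2μ) = 1.005534 / (2 × 0.014) = 35.91 Myr.

35.91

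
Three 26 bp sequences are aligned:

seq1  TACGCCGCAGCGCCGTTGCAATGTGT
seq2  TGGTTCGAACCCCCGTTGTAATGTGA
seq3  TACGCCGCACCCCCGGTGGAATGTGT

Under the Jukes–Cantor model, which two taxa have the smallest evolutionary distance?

seq1–seq2: 9/26 differ, p = 0.346, d = 0.464.
seq1–seq3: 4/26 differ, p = 0.154, d = 0.172.
seq2–seq3: 8/26 differ, p = 0.308, d = 0.396.
The smallest distance is between seq1 and seq3.

seq1 and seq3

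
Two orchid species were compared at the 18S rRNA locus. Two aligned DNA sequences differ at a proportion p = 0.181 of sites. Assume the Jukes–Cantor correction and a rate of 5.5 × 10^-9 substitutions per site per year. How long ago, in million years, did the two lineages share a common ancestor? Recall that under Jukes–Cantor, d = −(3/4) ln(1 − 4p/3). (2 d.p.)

d = −(3/4) ln(1 − 4p/3) = −0.75 ln(1 − 0.241333) = −0.75 ln(0.758667)
  = −0.75 × (-0.276192) = 0.207144 substitutions/site.
Under a molecular clock d = 2μt, so t = d/(2μ) = 0.207144 / (2 × 5.5 × 10^-9) = 18.83 million years.

18.83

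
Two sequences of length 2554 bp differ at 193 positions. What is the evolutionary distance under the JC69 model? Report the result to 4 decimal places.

p = 193/2554 ≈ 0.075568.
d = −(3/4) ln(1 − 4p/3) = −0.75 ln(1 − 0.100757) = −0.75 ln(0.899243)
  = −0.75 × (-0.106202) = 0.079652 substitutions/site.

0.0797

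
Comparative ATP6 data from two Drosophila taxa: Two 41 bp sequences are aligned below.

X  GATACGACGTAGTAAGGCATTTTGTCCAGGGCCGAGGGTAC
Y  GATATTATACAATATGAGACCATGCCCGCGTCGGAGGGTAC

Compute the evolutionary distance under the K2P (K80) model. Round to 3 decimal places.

0.642

Of 41 sites, 10 differences are transitions and 7 are transversions, so P = 10/41 ≈ 0.243902 and Q = 7/41 ≈ 0.170732.
Under the Kimura two-parameter model, d = −½ ln(1 − 2P − Q) − ¼ ln(1 − 2Q).
1 − 2P − Q = 0.341464, giving −½ ln(0.341464) = 0.537257.
1 − 2Q = 0.658536, giving −¼ ln(0.658536) = 0.104434.
d = 0.537257 + 0.104434 = 0.641691.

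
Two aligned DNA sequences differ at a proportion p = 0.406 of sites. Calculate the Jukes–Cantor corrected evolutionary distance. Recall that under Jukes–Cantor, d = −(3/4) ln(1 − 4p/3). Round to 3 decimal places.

d = −(3/4) ln(1 − 4p/3) = −0.75 ln(1 − 0.541333) = −0.75 ln(0.458667)
  = −0.75 × (-0.779431) = 0.584573 substitutions/site.

0.585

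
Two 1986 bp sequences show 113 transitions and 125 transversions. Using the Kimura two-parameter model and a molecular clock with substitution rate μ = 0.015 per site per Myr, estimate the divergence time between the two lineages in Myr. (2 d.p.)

P = 113/1986 ≈ 0.056898 and Q = 125/1986 ≈ 0.062941.
Under the Kimura two-parameter model, d = −½ ln(1 − 2P − Q) − ¼ ln(1 − 2Q).
1 − 2P − Q = 0.823263, giving −½ ln(0.823263) = 0.097240.
1 − 2Q = 0.874118, giving −¼ ln(0.874118) = 0.033635.
d = 0.097240 + 0.033635 = 0.130875.
Under a molecular clock d = 2μt, so t = d/(2μ) = 0.130875 / (2 × 0.015) = 4.36 Myr.

4.36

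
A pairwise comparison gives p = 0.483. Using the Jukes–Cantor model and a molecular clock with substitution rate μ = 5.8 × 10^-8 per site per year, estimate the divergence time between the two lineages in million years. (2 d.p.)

6.68

d = −(3/4) ln(1 − 4p/3) = −0.75 ln(1 − 0.644) = −0.75 ln(0.356)
  = −0.75 × (-1.032825) = 0.774619 substitutions/site.
Under a molecular clock d = 2μt, so t = d/(2μ) = 0.774619 / (2 × 5.8 × 10^-8) = 6.68 million years.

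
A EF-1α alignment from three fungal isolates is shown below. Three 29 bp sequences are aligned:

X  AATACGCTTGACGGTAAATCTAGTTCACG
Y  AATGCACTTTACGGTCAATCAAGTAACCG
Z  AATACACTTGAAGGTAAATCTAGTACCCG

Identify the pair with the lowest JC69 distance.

X–Y: 8/29 differ, p = 0.276, d = 0.344.
X–Z: 4/29 differ, p = 0.138, d = 0.152.
Y–Z: 6/29 differ, p = 0.207, d = 0.242.
The smallest distance is between X and Z.

X and Z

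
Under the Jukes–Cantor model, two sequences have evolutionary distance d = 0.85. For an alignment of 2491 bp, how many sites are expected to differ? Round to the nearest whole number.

1267

Invert JC69: p = (3/4)(1 − e^(−4d/3)) = 0.75 × (1 − e^(-1.133333)) = 0.75 × (1 − 0.321958) = 0.508532.
Expected differing sites = pL ≈ 0.508532 × 2491 = 1266.753212 ≈ 1267.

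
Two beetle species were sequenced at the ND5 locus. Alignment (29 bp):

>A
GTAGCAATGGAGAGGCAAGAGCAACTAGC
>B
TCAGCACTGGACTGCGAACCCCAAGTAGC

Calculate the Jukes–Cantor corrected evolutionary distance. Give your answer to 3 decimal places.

The sequences differ at 11 of 29 sites, so p = 11/29 ≈ 0.37931.
d = −(3/4) ln(1 − 4p/3) = −0.75 ln(1 − 0.505747) = −0.75 ln(0.494253)
  = −0.75 × (-0.704708) = 0.528531 substitutions/site.

0.529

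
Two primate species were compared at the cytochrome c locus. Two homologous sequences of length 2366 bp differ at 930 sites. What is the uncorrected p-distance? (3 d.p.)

p = 930/2366 = 0.393068… ≈ 0.393 (to 3 d.p.).

0.393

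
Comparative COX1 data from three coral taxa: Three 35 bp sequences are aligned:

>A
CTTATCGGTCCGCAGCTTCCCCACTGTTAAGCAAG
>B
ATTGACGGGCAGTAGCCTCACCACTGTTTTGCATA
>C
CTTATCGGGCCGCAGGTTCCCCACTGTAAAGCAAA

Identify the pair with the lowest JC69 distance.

A–B: 12/35 differ, p = 0.343, d = 0.458.
A–C: 4/35 differ, p = 0.114, d = 0.124.
B–C: 12/35 differ, p = 0.343, d = 0.458.
The smallest distance is between A and C.

A and C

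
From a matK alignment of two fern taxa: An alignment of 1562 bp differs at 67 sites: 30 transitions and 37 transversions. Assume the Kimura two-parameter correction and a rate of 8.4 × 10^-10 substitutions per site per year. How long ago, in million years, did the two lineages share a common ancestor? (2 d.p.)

P = 30/1562 ≈ 0.019206 and Q = 37/1562 ≈ 0.023688.
Under the Kimura two-parameter model, d = −½ ln(1 − 2P − Q) − ¼ ln(1 − 2Q).
1 − 2P − Q = 0.9379, giving −½ ln(0.9379) = 0.032056.
1 − 2Q = 0.952624, giving −¼ ln(0.952624) = 0.012134.
d = 0.032056 + 0.012134 = 0.044190.
Under a molecular clock d = 2μt, so t = d/(2μ) = 0.044190 / (2 × 8.4 × 10^-10) = 26.30 million years.

26.30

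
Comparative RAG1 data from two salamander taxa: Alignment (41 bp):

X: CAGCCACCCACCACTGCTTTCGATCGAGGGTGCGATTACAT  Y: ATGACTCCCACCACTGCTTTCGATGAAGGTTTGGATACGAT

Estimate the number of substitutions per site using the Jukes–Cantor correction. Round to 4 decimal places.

0.3710

The sequences differ at 12 of 41 sites, so p = 12/41 ≈ 0.292683.
d = −(3/4) ln(1 − 4p/3) = −0.75 ln(1 − 0.390244) = −0.75 ln(0.609756)
  = −0.75 × (-0.494696) = 0.371022 substitutions/site.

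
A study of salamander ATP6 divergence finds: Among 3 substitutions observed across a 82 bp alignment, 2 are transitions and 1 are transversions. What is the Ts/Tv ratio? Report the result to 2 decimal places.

2.00

R = 2/1 = 2.00.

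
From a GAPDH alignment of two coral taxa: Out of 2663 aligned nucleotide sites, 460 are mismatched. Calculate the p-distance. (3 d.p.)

0.173

p = 460/2663 = 0.172737… ≈ 0.173 (to 3 d.p.).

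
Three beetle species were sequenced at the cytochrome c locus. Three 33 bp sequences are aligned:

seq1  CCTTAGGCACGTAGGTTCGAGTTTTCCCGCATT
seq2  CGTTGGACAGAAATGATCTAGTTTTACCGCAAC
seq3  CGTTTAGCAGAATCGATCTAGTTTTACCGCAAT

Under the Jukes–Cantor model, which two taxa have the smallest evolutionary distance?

seq1–seq2: 12/33 differ, p = 0.364, d = 0.497.
seq1–seq3: 12/33 differ, p = 0.364, d = 0.497.
seq2–seq3: 6/33 differ, p = 0.182, d = 0.208.
The smallest distance is between seq2 and seq3.

seq2 and seq3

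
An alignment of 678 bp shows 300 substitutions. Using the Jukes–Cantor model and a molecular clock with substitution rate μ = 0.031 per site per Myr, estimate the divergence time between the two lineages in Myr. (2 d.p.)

10.78

p = 300/678 ≈ 0.442478.
d = −(3/4) ln(1 − 4p/3) = −0.75 ln(1 − 0.589971) = −0.75 ln(0.410029)
  = −0.75 × (-0.891527) = 0.668645 substitutions/site.
Under a molecular clock d = 2μt, so t = d/(2μ) = 0.668645 / (2 × 0.031) = 10.78 Myr.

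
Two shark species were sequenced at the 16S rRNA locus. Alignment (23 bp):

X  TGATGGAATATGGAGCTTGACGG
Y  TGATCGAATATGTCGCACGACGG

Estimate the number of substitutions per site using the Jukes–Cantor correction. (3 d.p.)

The sequences differ at 5 of 23 sites (5, 13, 14, 17, 18), so p = 5/23 ≈ 0.217391.
d = −(3/4) ln(1 − 4p/3) = −0.75 ln(1 − 0.289855) = −0.75 ln(0.710145)
  = −0.75 × (-0.342286) = 0.256715 substitutions/site.

0.257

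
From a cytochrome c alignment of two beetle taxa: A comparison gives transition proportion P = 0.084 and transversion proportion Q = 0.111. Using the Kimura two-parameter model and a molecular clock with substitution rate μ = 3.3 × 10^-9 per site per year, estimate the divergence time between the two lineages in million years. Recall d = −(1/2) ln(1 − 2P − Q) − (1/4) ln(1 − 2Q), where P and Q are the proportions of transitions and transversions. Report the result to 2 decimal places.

Under the Kimura two-parameter model, d = −½ ln(1 − 2P − Q) − ¼ ln(1 − 2Q).
1 − 2P − Q = 0.721, giving −½ ln(0.721) = 0.163558.
1 − 2Q = 0.778, giving −¼ ln(0.778) = 0.062757.
d = 0.163558 + 0.062757 = 0.226315.
Under a molecular clock d = 2μt, so t = d/(2μ) = 0.226315 / (2 × 3.3 × 10^-9) = 34.29 million years.

34.29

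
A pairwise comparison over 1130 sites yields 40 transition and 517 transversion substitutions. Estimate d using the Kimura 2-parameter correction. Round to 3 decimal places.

0.992

P = 40/1130 ≈ 0.035398 and Q = 517/1130 ≈ 0.457522.
Under the Kimura two-parameter model, d = −½ ln(1 − 2P − Q) − ¼ ln(1 − 2Q).
1 − 2P − Q = 0.471682, giving −½ ln(0.471682) = 0.375725.
1 − 2Q = 0.084956, giving −¼ ln(0.084956) = 0.616405.
d = 0.375725 + 0.616405 = 0.992130.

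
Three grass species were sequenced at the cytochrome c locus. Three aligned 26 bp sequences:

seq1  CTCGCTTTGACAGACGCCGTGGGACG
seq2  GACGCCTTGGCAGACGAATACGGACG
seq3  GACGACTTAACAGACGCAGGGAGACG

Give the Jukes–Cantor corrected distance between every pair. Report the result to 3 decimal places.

seq1–seq2: 9/26 sites differ → p ≈ 0.346154, d = −0.75 ln(1 − 0.461539) = 0.464280 ≈ 0.464.
seq1–seq3: 8/26 sites differ → p ≈ 0.307692, d = −0.75 ln(1 − 0.410256) = 0.396050 ≈ 0.396.
seq2–seq3: 8/26 sites differ → p ≈ 0.307692, d = −0.75 ln(1 − 0.410256) = 0.396050 ≈ 0.396.

d(seq1,seq2) = 0.464, d(seq1,seq3) = 0.396, d(seq2,seq3) = 0.396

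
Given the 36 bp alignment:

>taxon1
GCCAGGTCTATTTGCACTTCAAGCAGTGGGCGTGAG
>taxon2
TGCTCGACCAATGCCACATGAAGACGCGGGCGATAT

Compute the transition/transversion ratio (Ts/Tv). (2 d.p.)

0.13

Transitions are A↔G and C↔T; transversions are all other mismatches.
Transitions: 2. Transversions: 15.
R = 2/15 = 0.133333… ≈ 0.13 (to 2 d.p.).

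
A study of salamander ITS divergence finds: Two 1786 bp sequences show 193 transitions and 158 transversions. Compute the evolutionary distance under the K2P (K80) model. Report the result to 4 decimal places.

0.2303

P = 193/1786 ≈ 0.108063 and Q = 158/1786 ≈ 0.088466.
Under the Kimura two-parameter model, d = −½ ln(1 − 2P − Q) − ¼ ln(1 − 2Q).
1 − 2P − Q = 0.695408, giving −½ ln(0.695408) = 0.181628.
1 − 2Q = 0.823068, giving −¼ ln(0.823068) = 0.048679.
d = 0.181628 + 0.048679 = 0.230307.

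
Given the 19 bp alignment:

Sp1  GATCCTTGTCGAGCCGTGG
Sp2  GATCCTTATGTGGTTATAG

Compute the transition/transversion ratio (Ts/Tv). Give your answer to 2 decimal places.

Transitions are A↔G and C↔T; transversions are all other mismatches.
Transitions: 6. Transversions: 2.
R = 6/2 = 3.00.

3.00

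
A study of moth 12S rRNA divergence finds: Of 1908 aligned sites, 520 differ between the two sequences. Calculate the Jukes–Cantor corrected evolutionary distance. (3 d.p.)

p = 520/1908 ≈ 0.272537.
d = −(3/4) ln(1 − 4p/3) = −0.75 ln(1 − 0.363383) = −0.75 ln(0.636617)
  = −0.75 × (-0.451587) = 0.338690 substitutions/site.

0.339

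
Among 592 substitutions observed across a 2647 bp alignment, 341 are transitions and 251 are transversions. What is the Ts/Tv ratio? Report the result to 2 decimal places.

1.36

R = 341/251 = 1.358565… ≈ 1.36 (to 2 d.p.).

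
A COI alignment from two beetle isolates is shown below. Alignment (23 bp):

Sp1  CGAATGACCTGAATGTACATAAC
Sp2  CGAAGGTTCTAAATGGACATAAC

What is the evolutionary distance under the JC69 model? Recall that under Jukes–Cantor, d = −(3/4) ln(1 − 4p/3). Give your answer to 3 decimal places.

0.257

The sequences differ at 5 of 23 sites (5, 7, 8, 11, 16), so p = 5/23 ≈ 0.217391.
d = −(3/4) ln(1 − 4p/3) = −0.75 ln(1 − 0.289855) = −0.75 ln(0.710145)
  = −0.75 × (-0.342286) = 0.256715 substitutions/site.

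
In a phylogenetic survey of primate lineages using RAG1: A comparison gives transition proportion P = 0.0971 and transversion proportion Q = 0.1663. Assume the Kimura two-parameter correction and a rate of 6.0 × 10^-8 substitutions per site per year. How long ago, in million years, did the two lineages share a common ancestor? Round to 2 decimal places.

2.71

Under the Kimura two-parameter model, d = −½ ln(1 − 2P − Q) − ¼ ln(1 − 2Q).
1 − 2P − Q = 0.6395, giving −½ ln(0.6395) = 0.223534.
1 − 2Q = 0.6674, giving −¼ ln(0.6674) = 0.101091.
d = 0.223534 + 0.101091 = 0.324625.
Under a molecular clock d = 2μt, so t = d/(2μ) = 0.324625 / (2 × 6.0 × 10^-8) = 2.71 million years.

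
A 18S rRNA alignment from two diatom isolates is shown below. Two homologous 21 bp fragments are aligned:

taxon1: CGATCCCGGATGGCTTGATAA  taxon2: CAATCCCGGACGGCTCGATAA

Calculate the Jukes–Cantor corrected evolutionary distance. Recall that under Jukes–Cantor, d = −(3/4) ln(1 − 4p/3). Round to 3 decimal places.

The sequences differ at 3 of 21 sites (2, 11, 16), so p = 3/21 ≈ 0.142857.
d = −(3/4) ln(1 − 4p/3) = −0.75 ln(1 − 0.190476) = −0.75 ln(0.809524)
  = −0.75 × (-0.211309) = 0.158482 substitutions/site.

0.158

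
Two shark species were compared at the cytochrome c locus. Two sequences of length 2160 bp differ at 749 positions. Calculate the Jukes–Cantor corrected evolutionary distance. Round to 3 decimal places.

p = 749/2160 ≈ 0.346759.
d = −(3/4) ln(1 − 4p/3) = −0.75 ln(1 − 0.462345) = −0.75 ln(0.537655)
  = −0.75 × (-0.620538) = 0.465404 substitutions/site.

0.465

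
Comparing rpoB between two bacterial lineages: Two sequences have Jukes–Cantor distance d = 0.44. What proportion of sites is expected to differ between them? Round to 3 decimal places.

p = (3/4)(1 − e^(−4d/3)) = 0.75 × (1 − e^(-0.586667)) = 0.75 × (1 − 0.556178) = 0.332867.

0.333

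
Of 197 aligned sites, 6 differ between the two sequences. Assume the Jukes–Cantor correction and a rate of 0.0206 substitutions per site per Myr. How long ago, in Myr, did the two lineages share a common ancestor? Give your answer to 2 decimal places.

0.75

p = 6/197 ≈ 0.030457.
d = −(3/4) ln(1 − 4p/3) = −0.75 ln(1 − 0.040609) = −0.75 ln(0.959391)
  = −0.75 × (-0.041457) = 0.031093 substitutions/site.
Under a molecular clock d = 2μt, so t = d/(2μ) = 0.031093 / (2 × 0.0206) = 0.75 Myr.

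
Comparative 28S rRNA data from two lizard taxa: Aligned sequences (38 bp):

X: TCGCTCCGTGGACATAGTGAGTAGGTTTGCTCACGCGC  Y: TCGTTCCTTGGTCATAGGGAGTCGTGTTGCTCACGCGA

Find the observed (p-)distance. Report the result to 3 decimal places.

0.211

The sequences differ at 8 of 38 positions (sites 4, 8, 12, 18, 23, 25, 26, 38).
p = 8/38 = 0.210526… ≈ 0.211 (to 3 d.p.).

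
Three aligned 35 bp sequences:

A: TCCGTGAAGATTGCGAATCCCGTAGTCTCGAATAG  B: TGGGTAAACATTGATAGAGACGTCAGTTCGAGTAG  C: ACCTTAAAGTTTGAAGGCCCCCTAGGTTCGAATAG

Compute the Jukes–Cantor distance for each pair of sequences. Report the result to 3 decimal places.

d(A,B) = 0.635, d(A,C) = 0.458, d(B,C) = 0.635

A–B: 15/35 sites differ → p ≈ 0.428571, d = −0.75 ln(1 − 0.571428) = 0.635472 ≈ 0.635.
A–C: 12/35 sites differ → p ≈ 0.342857, d = −0.75 ln(1 − 0.457143) = 0.458182 ≈ 0.458.
B–C: 15/35 sites differ → p ≈ 0.428571, d = −0.75 ln(1 − 0.571428) = 0.635472 ≈ 0.635.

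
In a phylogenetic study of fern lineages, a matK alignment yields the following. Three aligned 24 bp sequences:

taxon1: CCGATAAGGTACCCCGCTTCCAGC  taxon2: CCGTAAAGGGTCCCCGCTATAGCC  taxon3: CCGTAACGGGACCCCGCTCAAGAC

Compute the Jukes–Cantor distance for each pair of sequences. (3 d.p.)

d(taxon1,taxon2) = 0.520, d(taxon1,taxon3) = 0.520, d(taxon2,taxon3) = 0.244

taxon1–taxon2: 9/24 sites differ → p = 0.375, d = −0.75 ln(1 − 0.5) = 0.519860 ≈ 0.520.
taxon1–taxon3: 9/24 sites differ → p = 0.375, d = −0.75 ln(1 − 0.5) = 0.519860 ≈ 0.520.
taxon2–taxon3: 5/24 sites differ → p ≈ 0.208333, d = −0.75 ln(1 − 0.277777) = 0.244066 ≈ 0.244.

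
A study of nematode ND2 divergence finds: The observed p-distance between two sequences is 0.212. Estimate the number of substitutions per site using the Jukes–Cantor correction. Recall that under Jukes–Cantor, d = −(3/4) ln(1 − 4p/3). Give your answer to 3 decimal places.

d = −(3/4) ln(1 − 4p/3) = −0.75 ln(1 − 0.282667) = −0.75 ln(0.717333)
  = −0.75 × (-0.332215) = 0.249161 substitutions/site.

0.249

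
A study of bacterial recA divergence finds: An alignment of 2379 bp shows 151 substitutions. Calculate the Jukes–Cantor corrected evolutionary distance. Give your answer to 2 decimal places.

p = 151/2379 ≈ 0.063472.
d = −(3/4) ln(1 − 4p/3) = −0.75 ln(1 − 0.084629) = −0.75 ln(0.915371)
  = −0.75 × (-0.088426) = 0.066320 substitutions/site.

0.07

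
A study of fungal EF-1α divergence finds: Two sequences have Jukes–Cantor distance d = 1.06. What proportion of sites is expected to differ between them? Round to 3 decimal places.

0.568

p = (3/4)(1 − e^(−4d/3)) = 0.75 × (1 − e^(-1.413333)) = 0.75 × (1 − 0.243331) = 0.567502.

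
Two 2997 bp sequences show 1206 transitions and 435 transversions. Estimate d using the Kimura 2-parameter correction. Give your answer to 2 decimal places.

1.58

P = 1206/2997 ≈ 0.402402 and Q = 435/2997 ≈ 0.145145.
Under the Kimura two-parameter model, d = −½ ln(1 − 2P − Q) − ¼ ln(1 − 2Q).
1 − 2P − Q = 0.050051, giving −½ ln(0.050051) = 1.497356.
1 − 2Q = 0.70971, giving −¼ ln(0.70971) = 0.085725.
d = 1.497356 + 0.085725 = 1.583081.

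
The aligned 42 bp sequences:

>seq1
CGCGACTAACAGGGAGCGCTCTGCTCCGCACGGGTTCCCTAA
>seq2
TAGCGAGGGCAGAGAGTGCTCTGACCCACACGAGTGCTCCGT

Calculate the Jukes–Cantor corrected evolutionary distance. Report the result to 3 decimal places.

0.756

The sequences differ at 20 of 42 sites, so p = 20/42 ≈ 0.47619.
d = −(3/4) ln(1 − 4p/3) = −0.75 ln(1 − 0.63492) = −0.75 ln(0.36508)
  = −0.75 × (-1.007639) = 0.755729 substitutions/site.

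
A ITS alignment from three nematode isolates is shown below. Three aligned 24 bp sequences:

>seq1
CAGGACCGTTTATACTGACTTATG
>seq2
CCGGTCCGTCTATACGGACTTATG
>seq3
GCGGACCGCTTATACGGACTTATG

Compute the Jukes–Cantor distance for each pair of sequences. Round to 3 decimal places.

seq1–seq2: 4/24 sites differ → p ≈ 0.166667, d = −0.75 ln(1 − 0.222223) = 0.188487 ≈ 0.188.
seq1–seq3: 4/24 sites differ → p ≈ 0.166667, d = −0.75 ln(1 − 0.222223) = 0.188487 ≈ 0.188.
seq2–seq3: 4/24 sites differ → p ≈ 0.166667, d = −0.75 ln(1 − 0.222223) = 0.188487 ≈ 0.188.

d(seq1,seq2) = 0.188, d(seq1,seq3) = 0.188, d(seq2,seq3) = 0.188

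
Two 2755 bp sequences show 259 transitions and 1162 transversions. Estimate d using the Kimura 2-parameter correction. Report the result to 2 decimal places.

0.93

P = 259/2755 ≈ 0.094011 and Q = 1162/2755 ≈ 0.421779.
Under the Kimura two-parameter model, d = −½ ln(1 − 2P − Q) − ¼ ln(1 − 2Q).
1 − 2P − Q = 0.390199, giving −½ ln(0.390199) = 0.470549.
1 − 2Q = 0.156442, giving −¼ ln(0.156442) = 0.463767.
d = 0.470549 + 0.463767 = 0.934316.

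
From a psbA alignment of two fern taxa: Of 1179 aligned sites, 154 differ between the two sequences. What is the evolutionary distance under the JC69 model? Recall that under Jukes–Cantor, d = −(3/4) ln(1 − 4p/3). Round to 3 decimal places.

0.144

p = 154/1179 ≈ 0.130619.
d = −(3/4) ln(1 − 4p/3) = −0.75 ln(1 − 0.174159) = −0.75 ln(0.825841)
  = −0.75 × (-0.191353) = 0.143515 substitutions/site.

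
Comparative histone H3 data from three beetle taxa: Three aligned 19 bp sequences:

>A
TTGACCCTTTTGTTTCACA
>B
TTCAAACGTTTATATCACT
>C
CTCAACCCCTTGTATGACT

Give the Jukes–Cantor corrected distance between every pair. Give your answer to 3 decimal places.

A–B: 7/19 sites differ → p ≈ 0.368421, d = −0.75 ln(1 − 0.491228) = 0.506816 ≈ 0.507.
A–C: 8/19 sites differ → p ≈ 0.421053, d = −0.75 ln(1 − 0.561404) = 0.618132 ≈ 0.618.
B–C: 6/19 sites differ → p ≈ 0.315789, d = −0.75 ln(1 − 0.421052) = 0.409907 ≈ 0.410.

d(A,B) = 0.507, d(A,C) = 0.618, d(B,C) = 0.410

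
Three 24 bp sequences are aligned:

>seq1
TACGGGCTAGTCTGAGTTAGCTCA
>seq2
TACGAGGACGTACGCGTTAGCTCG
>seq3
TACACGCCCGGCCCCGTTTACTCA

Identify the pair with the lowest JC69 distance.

seq1 and seq2

seq1–seq2: 8/24 differ, p = 0.333, d = 0.441.
seq1–seq3: 10/24 differ, p = 0.417, d = 0.608.
seq2–seq3: 10/24 differ, p = 0.417, d = 0.608.
The smallest distance is between seq1 and seq2.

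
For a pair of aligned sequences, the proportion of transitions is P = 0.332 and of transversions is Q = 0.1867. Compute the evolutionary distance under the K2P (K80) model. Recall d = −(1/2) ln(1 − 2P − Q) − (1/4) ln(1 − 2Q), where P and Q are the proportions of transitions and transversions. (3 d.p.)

1.068

Under the Kimura two-parameter model, d = −½ ln(1 − 2P − Q) − ¼ ln(1 − 2Q).
1 − 2P − Q = 0.1493, giving −½ ln(0.1493) = 0.950899.
1 − 2Q = 0.6266, giving −¼ ln(0.6266) = 0.116862.
d = 0.950899 + 0.116862 = 1.067761.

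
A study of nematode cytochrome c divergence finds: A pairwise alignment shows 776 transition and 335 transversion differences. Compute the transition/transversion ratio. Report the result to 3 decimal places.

R = 776/335 = 2.316417… ≈ 2.316 (to 3 d.p.).

2.316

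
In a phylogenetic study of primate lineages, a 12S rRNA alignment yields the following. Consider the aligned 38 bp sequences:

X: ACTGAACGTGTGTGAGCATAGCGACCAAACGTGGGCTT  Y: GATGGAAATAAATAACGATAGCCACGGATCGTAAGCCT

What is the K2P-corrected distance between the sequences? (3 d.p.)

0.804

Of 38 sites, 10 differences are transitions and 8 are transversions, so P = 10/38 ≈ 0.263158 and Q = 8/38 ≈ 0.210526.
Under the Kimura two-parameter model, d = −½ ln(1 − 2P − Q) − ¼ ln(1 − 2Q).
1 − 2P − Q = 0.263158, giving −½ ln(0.263158) = 0.667500.
1 − 2Q = 0.578948, giving −¼ ln(0.578948) = 0.136636.
d = 0.667500 + 0.136636 = 0.804136.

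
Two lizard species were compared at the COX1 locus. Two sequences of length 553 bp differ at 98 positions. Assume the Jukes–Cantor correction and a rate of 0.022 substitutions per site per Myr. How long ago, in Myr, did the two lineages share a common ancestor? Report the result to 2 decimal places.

4.59

p = 98/553 ≈ 0.177215.
d = −(3/4) ln(1 − 4p/3) = −0.75 ln(1 − 0.236287) = −0.75 ln(0.763713)
  = −0.75 × (-0.269563) = 0.202172 substitutions/site.
Under a molecular clock d = 2μt, so t = d/(2μ) = 0.202172 / (2 × 0.022) = 4.59 Myr.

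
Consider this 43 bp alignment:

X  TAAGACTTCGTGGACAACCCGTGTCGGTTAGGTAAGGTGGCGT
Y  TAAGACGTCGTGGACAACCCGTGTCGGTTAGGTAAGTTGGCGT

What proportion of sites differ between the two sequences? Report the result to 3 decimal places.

0.047

The sequences differ at 2 of 43 positions (sites 7, 37).
p = 2/43 = 0.046511… ≈ 0.047 (to 3 d.p.).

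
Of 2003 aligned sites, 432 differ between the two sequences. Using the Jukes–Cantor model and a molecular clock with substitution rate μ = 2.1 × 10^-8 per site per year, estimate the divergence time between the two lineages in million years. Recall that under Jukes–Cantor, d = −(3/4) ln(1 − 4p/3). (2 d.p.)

p = 432/2003 ≈ 0.215676.
d = −(3/4) ln(1 − 4p/3) = −0.75 ln(1 − 0.287568) = −0.75 ln(0.712432)
  = −0.75 × (-0.339071) = 0.254303 substitutions/site.
Under a molecular clock d = 2μt, so t = d/(2μ) = 0.254303 / (2 × 2.1 × 10^-8) = 6.05 million years.

6.05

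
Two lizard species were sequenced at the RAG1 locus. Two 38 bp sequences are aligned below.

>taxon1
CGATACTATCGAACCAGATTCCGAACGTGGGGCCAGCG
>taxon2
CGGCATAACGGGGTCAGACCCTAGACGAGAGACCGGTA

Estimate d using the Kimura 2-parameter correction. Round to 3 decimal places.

1.862

Of 38 sites, 17 differences are transitions and 3 are transversions, so P = 17/38 ≈ 0.447368 and Q = 3/38 ≈ 0.078947.
Under the Kimura two-parameter model, d = −½ ln(1 − 2P − Q) − ¼ ln(1 − 2Q).
1 − 2P − Q = 0.026317, giving −½ ln(0.026317) = 1.818770.
1 − 2Q = 0.842106, giving −¼ ln(0.842106) = 0.042962.
d = 1.818770 + 0.042962 = 1.861732.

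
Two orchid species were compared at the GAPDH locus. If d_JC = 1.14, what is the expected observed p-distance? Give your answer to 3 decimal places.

0.586

p = (3/4)(1 − e^(−4d/3)) = 0.75 × (1 − e^(-1.52)) = 0.75 × (1 − 0.218712) = 0.585966.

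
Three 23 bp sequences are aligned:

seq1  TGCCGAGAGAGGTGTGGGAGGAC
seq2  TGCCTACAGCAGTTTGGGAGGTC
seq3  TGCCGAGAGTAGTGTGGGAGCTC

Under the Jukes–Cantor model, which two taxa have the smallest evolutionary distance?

seq1–seq2: 6/23 differ, p = 0.261, d = 0.321.
seq1–seq3: 4/23 differ, p = 0.174, d = 0.198.
seq2–seq3: 5/23 differ, p = 0.217, d = 0.257.
The smallest distance is between seq1 and seq3.

seq1 and seq3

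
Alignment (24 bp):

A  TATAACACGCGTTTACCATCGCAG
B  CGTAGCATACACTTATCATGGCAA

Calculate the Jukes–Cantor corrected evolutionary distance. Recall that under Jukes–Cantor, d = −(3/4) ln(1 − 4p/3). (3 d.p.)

The sequences differ at 10 of 24 sites (1, 2, 5, 8, 9, 11, 12, 16, 20, 24), so p = 10/24 ≈ 0.416667.
d = −(3/4) ln(1 − 4p/3) = −0.75 ln(1 − 0.555556) = −0.75 ln(0.444444)
  = −0.75 × (-0.810931) = 0.608198 substitutions/site.

0.608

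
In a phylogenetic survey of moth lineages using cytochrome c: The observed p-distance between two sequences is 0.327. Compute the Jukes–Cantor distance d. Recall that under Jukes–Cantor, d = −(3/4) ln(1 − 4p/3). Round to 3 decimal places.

d = −(3/4) ln(1 − 4p/3) = −0.75 ln(1 − 0.436) = −0.75 ln(0.564)
  = −0.75 × (-0.572701) = 0.429526 substitutions/site.

0.430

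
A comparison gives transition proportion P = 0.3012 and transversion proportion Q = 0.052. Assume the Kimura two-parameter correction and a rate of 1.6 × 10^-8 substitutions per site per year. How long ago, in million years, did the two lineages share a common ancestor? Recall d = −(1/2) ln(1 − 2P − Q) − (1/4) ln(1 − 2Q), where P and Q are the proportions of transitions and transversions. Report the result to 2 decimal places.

17.46

Under the Kimura two-parameter model, d = −½ ln(1 − 2P − Q) − ¼ ln(1 − 2Q).
1 − 2P − Q = 0.3456, giving −½ ln(0.3456) = 0.531237.
1 − 2Q = 0.896, giving −¼ ln(0.896) = 0.027454.
d = 0.531237 + 0.027454 = 0.558691.
Under a molecular clock d = 2μt, so t = d/(2μ) = 0.558691 / (2 × 1.6 × 10^-8) = 17.46 million years.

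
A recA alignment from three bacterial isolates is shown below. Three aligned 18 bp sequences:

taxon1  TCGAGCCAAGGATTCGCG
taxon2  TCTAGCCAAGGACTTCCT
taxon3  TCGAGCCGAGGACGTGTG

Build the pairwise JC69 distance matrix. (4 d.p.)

taxon1–taxon2: 5/18 sites differ → p ≈ 0.277778, d = −0.75 ln(1 − 0.370371) = 0.346968 ≈ 0.3470.
taxon1–taxon3: 5/18 sites differ → p ≈ 0.277778, d = −0.75 ln(1 − 0.370371) = 0.346968 ≈ 0.3470.
taxon2–taxon3: 6/18 sites differ → p ≈ 0.333333, d = −0.75 ln(1 − 0.444444) = 0.440839 ≈ 0.4408.

d(taxon1,taxon2) = 0.3470, d(taxon1,taxon3) = 0.3470, d(taxon2,taxon3) = 0.4408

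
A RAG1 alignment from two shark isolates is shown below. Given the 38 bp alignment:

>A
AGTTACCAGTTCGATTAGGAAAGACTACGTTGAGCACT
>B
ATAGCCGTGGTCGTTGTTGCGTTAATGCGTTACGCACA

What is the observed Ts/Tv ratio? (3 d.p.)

Transitions are A↔G and C↔T; transversions are all other mismatches.
Transitions: 3. Transversions: 17.
R = 3/17 = 0.176470… ≈ 0.176 (to 3 d.p.).

0.176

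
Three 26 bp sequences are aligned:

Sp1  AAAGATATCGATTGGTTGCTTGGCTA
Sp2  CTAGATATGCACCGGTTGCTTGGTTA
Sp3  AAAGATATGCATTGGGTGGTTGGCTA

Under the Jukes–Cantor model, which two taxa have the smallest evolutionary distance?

Sp1–Sp2: 7/26 differ, p = 0.269, d = 0.334.
Sp1–Sp3: 4/26 differ, p = 0.154, d = 0.172.
Sp2–Sp3: 7/26 differ, p = 0.269, d = 0.334.
The smallest distance is between Sp1 and Sp3.

Sp1 and Sp3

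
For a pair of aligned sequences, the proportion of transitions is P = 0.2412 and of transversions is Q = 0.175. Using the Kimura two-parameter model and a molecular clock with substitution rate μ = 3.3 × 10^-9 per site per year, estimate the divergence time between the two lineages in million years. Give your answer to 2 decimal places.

97.47

Under the Kimura two-parameter model, d = −½ ln(1 − 2P − Q) − ¼ ln(1 − 2Q).
1 − 2P − Q = 0.3426, giving −½ ln(0.3426) = 0.535596.
1 − 2Q = 0.65, giving −¼ ln(0.65) = 0.107696.
d = 0.535596 + 0.107696 = 0.643292.
Under a molecular clock d = 2μt, so t = d/(2μ) = 0.643292 / (2 × 3.3 × 10^-9) = 97.47 million years.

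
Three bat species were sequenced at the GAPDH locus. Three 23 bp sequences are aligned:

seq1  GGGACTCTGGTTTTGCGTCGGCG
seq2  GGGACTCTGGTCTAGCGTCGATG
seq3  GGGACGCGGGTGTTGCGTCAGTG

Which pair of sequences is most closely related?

seq1–seq2: 4/23 differ, p = 0.174, d = 0.198.
seq1–seq3: 5/23 differ, p = 0.217, d = 0.257.
seq2–seq3: 6/23 differ, p = 0.261, d = 0.321.
The smallest distance is between seq1 and seq2.

seq1 and seq2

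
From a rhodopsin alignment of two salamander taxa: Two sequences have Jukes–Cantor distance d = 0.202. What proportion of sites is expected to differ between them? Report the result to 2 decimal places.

0.18

p = (3/4)(1 − e^(−4d/3)) = 0.75 × (1 − e^(-0.269333)) = 0.75 × (1 − 0.763889) = 0.177083.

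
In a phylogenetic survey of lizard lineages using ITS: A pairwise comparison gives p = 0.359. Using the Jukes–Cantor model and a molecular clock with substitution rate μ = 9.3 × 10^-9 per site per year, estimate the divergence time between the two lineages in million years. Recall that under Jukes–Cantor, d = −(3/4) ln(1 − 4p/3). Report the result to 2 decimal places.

26.26

d = −(3/4) ln(1 − 4p/3) = −0.75 ln(1 − 0.478667) = −0.75 ln(0.521333)
  = −0.75 × (-0.651366) = 0.488525 substitutions/site.
Under a molecular clock d = 2μt, so t = d/(2μ) = 0.488525 / (2 × 9.3 × 10^-9) = 26.26 million years.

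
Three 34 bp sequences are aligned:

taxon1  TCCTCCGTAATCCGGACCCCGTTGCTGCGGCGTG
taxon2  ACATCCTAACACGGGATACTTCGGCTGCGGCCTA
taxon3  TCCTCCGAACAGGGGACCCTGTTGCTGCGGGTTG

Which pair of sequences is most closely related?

taxon1–taxon2: 15/34 differ, p = 0.441, d = 0.665.
taxon1–taxon3: 8/34 differ, p = 0.235, d = 0.282.
taxon2–taxon3: 12/34 differ, p = 0.353, d = 0.477.
The smallest distance is between taxon1 and taxon3.

taxon1 and taxon3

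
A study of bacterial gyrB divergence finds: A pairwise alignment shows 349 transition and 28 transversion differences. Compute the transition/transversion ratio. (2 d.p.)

12.46

R = 349/28 = 12.464285… ≈ 12.46 (to 2 d.p.).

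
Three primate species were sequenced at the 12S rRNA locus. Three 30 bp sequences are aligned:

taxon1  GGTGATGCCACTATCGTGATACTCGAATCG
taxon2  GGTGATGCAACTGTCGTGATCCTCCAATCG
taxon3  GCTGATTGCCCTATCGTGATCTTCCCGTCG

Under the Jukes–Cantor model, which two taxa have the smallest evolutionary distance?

taxon1 and taxon2

taxon1–taxon2: 4/30 differ, p = 0.133, d = 0.147.
taxon1–taxon3: 9/30 differ, p = 0.300, d = 0.383.
taxon2–taxon3: 9/30 differ, p = 0.300, d = 0.383.
The smallest distance is between taxon1 and taxon2.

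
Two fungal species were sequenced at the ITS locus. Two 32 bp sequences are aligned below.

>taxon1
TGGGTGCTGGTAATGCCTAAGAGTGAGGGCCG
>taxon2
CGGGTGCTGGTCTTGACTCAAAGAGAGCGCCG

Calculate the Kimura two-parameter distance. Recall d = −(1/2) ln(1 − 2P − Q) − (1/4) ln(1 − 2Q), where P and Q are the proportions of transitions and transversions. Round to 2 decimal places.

0.30

Of 32 sites, 2 differences are transitions and 6 are transversions, so P = 2/32 = 0.0625 and Q = 6/32 = 0.1875.
Under the Kimura two-parameter model, d = −½ ln(1 − 2P − Q) − ¼ ln(1 − 2Q).
1 − 2P − Q = 0.6875, giving −½ ln(0.6875) = 0.187347.
1 − 2Q = 0.625, giving −¼ ln(0.625) = 0.117501.
d = 0.187347 + 0.117501 = 0.304848.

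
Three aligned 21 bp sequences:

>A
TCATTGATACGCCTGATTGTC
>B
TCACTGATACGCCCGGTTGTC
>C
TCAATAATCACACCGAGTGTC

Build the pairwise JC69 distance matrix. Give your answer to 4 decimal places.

d(A,B) = 0.1585, d(A,C) = 0.5319, d(B,C) = 0.5319

A–B: 3/21 sites differ → p ≈ 0.142857, d = −0.75 ln(1 − 0.190476) = 0.158482 ≈ 0.1585.
A–C: 8/21 sites differ → p ≈ 0.380952, d = −0.75 ln(1 − 0.507936) = 0.531860 ≈ 0.5319.
B–C: 8/21 sites differ → p ≈ 0.380952, d = −0.75 ln(1 − 0.507936) = 0.531860 ≈ 0.5319.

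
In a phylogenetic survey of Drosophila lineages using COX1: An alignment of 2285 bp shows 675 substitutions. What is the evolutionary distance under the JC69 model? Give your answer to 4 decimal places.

0.3755

p = 675/2285 ≈ 0.295405.
d = −(3/4) ln(1 − 4p/3) = −0.75 ln(1 − 0.393873) = −0.75 ln(0.606127)
  = −0.75 × (-0.500666) = 0.375500 substitutions/site.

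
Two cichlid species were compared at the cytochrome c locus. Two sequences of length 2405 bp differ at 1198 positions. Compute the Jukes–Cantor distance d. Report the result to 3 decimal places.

0.818

p = 1198/2405 ≈ 0.498129.
d = −(3/4) ln(1 − 4p/3) = −0.75 ln(1 − 0.664172) = −0.75 ln(0.335828)
  = −0.75 × (-1.091156) = 0.818367 substitutions/site.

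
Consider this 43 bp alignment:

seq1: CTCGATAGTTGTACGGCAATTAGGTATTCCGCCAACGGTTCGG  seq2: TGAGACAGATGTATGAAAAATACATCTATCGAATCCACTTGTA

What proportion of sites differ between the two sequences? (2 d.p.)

0.53

The sequences differ at 23 of 43 positions.
p = 23/43 = 0.534883… ≈ 0.53 (to 2 d.p.).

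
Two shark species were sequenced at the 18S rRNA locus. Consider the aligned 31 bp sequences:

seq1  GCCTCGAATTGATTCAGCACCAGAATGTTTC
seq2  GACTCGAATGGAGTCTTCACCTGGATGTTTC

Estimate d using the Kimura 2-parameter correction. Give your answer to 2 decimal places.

Of 31 sites, 1 differences are transitions and 6 are transversions, so P = 1/31 ≈ 0.032258 and Q = 6/31 ≈ 0.193548.
Under the Kimura two-parameter model, d = −½ ln(1 − 2P − Q) − ¼ ln(1 − 2Q).
1 − 2P − Q = 0.741936, giving −½ ln(0.741936) = 0.149246.
1 − 2Q = 0.612904, giving −¼ ln(0.612904) = 0.122387.
d = 0.149246 + 0.122387 = 0.271633.

0.27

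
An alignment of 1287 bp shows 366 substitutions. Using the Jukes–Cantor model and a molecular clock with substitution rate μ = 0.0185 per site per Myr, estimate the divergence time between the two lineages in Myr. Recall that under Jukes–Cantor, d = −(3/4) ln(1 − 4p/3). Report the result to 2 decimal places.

p = 366/1287 ≈ 0.284382.
d = −(3/4) ln(1 − 4p/3) = −0.75 ln(1 − 0.379176) = −0.75 ln(0.620824)
  = −0.75 × (-0.476708) = 0.357531 substitutions/site.
Under a molecular clock d = 2μt, so t = d/(2μ) = 0.357531 / (2 × 0.0185) = 9.66 Myr.

9.66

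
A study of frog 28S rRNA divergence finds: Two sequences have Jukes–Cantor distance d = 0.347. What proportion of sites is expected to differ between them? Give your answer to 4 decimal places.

p = (3/4)(1 − e^(−4d/3)) = 0.75 × (1 − e^(-0.462667)) = 0.75 × (1 − 0.629602) = 0.277799.

0.2778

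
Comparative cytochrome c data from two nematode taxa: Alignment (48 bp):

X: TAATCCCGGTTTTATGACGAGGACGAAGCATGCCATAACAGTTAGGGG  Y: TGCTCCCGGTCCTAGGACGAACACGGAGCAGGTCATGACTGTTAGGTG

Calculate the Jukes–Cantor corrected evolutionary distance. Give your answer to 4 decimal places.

The sequences differ at 13 of 48 sites, so p = 13/48 ≈ 0.270833.
d = −(3/4) ln(1 − 4p/3) = −0.75 ln(1 − 0.361111) = −0.75 ln(0.638889)
  = −0.75 × (-0.448025) = 0.336019 substitutions/site.

0.3360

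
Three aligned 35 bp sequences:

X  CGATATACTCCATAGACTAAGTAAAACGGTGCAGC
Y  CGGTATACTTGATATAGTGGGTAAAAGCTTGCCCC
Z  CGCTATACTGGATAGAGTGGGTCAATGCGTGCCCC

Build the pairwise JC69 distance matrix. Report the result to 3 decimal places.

X–Y: 12/35 sites differ → p ≈ 0.342857, d = −0.75 ln(1 − 0.457143) = 0.458182 ≈ 0.458.
X–Z: 12/35 sites differ → p ≈ 0.342857, d = −0.75 ln(1 − 0.457143) = 0.458182 ≈ 0.458.
Y–Z: 6/35 sites differ → p ≈ 0.171429, d = −0.75 ln(1 − 0.228572) = 0.194634 ≈ 0.195.

d(X,Y) = 0.458, d(X,Z) = 0.458, d(Y,Z) = 0.195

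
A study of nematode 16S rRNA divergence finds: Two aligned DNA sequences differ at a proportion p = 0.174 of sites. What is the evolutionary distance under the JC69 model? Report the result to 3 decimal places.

d = −(3/4) ln(1 − 4p/3) = −0.75 ln(1 − 0.232) = −0.75 ln(0.768)
  = −0.75 × (-0.263966) = 0.197975 substitutions/site.

0.198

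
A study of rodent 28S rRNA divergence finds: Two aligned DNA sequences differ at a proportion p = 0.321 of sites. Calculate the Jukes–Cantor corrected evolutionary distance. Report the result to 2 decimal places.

d = −(3/4) ln(1 − 4p/3) = −0.75 ln(1 − 0.428) = −0.75 ln(0.572)
  = −0.75 × (-0.558616) = 0.418962 substitutions/site.

0.42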